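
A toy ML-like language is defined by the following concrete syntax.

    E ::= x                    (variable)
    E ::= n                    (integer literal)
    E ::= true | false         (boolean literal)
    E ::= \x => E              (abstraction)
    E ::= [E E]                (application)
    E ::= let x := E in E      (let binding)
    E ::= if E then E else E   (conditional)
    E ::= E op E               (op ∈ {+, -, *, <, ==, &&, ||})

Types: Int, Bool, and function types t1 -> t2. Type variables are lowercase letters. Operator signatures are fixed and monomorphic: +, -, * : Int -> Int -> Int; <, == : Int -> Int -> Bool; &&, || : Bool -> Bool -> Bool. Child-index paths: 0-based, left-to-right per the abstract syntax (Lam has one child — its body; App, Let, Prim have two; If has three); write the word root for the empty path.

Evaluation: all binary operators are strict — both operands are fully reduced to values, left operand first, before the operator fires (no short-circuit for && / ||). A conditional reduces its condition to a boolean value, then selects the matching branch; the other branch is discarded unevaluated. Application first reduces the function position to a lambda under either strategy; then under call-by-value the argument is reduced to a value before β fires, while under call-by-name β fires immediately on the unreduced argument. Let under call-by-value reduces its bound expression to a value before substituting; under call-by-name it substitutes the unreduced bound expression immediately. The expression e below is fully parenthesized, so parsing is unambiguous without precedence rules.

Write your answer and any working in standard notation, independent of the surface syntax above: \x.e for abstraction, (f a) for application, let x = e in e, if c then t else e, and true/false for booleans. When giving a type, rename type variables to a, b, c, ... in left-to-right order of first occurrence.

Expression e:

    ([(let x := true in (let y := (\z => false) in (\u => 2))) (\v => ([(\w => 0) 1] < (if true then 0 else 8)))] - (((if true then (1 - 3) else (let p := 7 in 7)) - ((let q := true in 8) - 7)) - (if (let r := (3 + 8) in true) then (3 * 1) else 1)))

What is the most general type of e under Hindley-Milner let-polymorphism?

Answer: Int

Trace:
let x : Bool
\z._ : a -> Bool
let y : forall. a -> Bool
\u._ : b -> Int
\w._ : d -> Int
  unify d -> Int ~ Int -> e
  unify d ~ Int
  unify Int ~ e
_ _ : Int
  unify Int ~ Int
  unify Bool ~ Bool
  unify Int ~ Int
  unify Int ~ Int
\v._ : c -> Bool
  unify b -> Int ~ (c -> Bool) -> f
  unify b ~ c -> Bool
  unify Int ~ f
_ _ : Int
  unify Int ~ Int
  unify Bool ~ Bool
  unify Int ~ Int
  unify Int ~ Int
let p : Int
  unify Int ~ Int
  unify Int ~ Int
let q : Bool
  unify Int ~ Int
  unify Int ~ Int
  unify Int ~ Int
  unify Int ~ Int
  unify Int ~ Int
  unify Int ~ Int
let r : Int
  unify Bool ~ Bool
  unify Int ~ Int
  unify Int ~ Int
  unify Int ~ Int
  unify Int ~ Int
  unify Int ~ Int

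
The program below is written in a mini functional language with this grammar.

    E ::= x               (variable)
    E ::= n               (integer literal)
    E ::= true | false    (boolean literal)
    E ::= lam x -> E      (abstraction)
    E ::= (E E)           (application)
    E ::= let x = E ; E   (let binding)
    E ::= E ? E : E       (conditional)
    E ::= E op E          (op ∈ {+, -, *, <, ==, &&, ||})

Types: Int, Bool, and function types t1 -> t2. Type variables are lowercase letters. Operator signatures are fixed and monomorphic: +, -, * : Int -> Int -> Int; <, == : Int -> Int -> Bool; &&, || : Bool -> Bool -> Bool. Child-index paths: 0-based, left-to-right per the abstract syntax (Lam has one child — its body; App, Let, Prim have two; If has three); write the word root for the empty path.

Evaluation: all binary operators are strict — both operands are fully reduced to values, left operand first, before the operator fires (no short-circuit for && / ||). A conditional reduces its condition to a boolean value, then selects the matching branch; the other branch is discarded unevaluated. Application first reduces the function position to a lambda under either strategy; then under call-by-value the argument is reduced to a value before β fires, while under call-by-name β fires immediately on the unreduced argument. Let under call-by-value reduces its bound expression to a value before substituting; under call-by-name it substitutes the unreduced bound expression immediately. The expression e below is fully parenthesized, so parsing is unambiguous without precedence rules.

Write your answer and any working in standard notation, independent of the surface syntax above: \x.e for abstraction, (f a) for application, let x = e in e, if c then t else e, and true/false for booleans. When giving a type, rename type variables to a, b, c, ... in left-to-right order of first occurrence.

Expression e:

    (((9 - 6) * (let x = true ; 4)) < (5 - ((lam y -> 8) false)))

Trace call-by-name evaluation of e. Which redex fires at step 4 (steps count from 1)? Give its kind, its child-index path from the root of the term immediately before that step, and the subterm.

Working:
step 0: (((9 - 6) * (let x = true in 4)) < (5 - ((\y.8) false)))
step 1: [delta@0.0] ((3 * (let x = true in 4)) < (5 - ((\y.8) false)))
step 2: [let@0.1] ((3 * 4) < (5 - ((\y.8) false)))
step 3: [delta@0] (12 < (5 - ((\y.8) false)))
step 4: [beta@1.1] (12 < (5 - 8))

Answer: beta at 1.1 : ((\y.8) false)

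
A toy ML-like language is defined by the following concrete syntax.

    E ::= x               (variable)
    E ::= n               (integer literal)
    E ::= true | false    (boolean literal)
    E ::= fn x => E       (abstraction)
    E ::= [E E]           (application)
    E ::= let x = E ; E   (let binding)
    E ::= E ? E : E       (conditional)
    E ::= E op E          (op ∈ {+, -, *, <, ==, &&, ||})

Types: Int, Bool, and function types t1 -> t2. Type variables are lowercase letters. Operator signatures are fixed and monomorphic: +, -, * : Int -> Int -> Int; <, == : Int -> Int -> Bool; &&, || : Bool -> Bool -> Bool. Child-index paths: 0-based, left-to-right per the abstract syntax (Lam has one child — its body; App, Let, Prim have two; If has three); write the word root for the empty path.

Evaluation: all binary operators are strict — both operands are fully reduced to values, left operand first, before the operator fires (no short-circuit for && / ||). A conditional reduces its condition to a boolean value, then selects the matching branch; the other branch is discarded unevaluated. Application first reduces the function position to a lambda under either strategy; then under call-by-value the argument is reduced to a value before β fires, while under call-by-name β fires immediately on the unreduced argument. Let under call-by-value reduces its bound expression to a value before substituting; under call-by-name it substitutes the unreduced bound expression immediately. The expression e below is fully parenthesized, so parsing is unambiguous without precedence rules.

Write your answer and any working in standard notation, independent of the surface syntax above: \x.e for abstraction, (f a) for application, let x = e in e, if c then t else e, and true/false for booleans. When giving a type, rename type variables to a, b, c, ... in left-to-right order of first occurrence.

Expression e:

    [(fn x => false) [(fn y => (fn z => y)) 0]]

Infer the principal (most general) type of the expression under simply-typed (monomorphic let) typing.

Derivation:
\x._ : a -> Bool
y : b
\z._ : c -> b
\y._ : b -> c -> b
  unify b -> c -> b ~ Int -> d
  unify b ~ Int
  unify c -> Int ~ d
_ _ : c -> Int
  unify a -> Bool ~ (c -> Int) -> e
  unify a ~ c -> Int
  unify Bool ~ e
_ _ : Bool

Answer: Bool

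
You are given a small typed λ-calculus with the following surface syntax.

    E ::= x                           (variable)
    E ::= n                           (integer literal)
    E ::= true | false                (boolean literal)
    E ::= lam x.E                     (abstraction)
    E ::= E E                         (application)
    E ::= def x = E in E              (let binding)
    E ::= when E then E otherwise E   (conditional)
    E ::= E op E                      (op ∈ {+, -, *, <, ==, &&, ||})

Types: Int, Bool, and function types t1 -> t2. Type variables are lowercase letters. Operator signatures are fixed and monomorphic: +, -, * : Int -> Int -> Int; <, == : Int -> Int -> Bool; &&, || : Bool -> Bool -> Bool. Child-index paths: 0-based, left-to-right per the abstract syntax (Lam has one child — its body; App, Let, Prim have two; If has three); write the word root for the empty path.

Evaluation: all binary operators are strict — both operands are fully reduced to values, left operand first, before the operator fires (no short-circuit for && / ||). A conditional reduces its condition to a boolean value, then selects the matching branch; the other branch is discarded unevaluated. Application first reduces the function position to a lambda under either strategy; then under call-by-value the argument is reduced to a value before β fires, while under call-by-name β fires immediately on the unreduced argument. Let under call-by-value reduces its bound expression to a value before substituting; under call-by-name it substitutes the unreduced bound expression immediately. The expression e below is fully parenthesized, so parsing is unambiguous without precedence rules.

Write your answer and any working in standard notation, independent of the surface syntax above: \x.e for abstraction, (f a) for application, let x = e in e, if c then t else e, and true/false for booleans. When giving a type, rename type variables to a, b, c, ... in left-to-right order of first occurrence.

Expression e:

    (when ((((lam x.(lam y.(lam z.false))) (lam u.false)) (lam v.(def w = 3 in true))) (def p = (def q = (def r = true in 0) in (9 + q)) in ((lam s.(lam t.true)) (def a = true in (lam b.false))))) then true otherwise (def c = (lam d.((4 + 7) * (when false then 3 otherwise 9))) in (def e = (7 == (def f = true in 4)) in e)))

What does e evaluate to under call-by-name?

Answer: false

Working:
step 0: (if ((((\x.(\y.(\z.false))) (\u.false)) (\v.(let w = 3 in true))) (let p = (let q = (let r = true in 0) in (9 + q)) in ((\s.(\t.true)) (let a = true in (\b.false))))) then true else (let c = (\d.((4 + 7) * (if false then 3 else 9))) in (let e = (7 == (let f = true in 4)) in e)))
step 1: [beta@0.0.0] (if (((\y.(\z.false)) (\v.(let w = 3 in true))) (let p = (let q = (let r = true in 0) in (9 + q)) in ((\s.(\t.true)) (let a = true in (\b.false))))) then true else (let c = (\d.((4 + 7) * (if false then 3 else 9))) in (let e = (7 == (let f = true in 4)) in e)))
step 2: [beta@0.0] (if ((\z.false) (let p = (let q = (let r = true in 0) in (9 + q)) in ((\s.(\t.true)) (let a = true in (\b.false))))) then true else (let c = (\d.((4 + 7) * (if false then 3 else 9))) in (let e = (7 == (let f = true in 4)) in e)))
step 3: [beta@0] (if false then true else (let c = (\d.((4 + 7) * (if false then 3 else 9))) in (let e = (7 == (let f = true in 4)) in e)))
step 4: [if@root] (let c = (\d.((4 + 7) * (if false then 3 else 9))) in (let e = (7 == (let f = true in 4)) in e))
step 5: [let@root] (let e = (7 == (let f = true in 4)) in e)
step 6: [let@root] (7 == (let f = true in 4))
step 7: [let@1] (7 == 4)
step 8: [delta@root] false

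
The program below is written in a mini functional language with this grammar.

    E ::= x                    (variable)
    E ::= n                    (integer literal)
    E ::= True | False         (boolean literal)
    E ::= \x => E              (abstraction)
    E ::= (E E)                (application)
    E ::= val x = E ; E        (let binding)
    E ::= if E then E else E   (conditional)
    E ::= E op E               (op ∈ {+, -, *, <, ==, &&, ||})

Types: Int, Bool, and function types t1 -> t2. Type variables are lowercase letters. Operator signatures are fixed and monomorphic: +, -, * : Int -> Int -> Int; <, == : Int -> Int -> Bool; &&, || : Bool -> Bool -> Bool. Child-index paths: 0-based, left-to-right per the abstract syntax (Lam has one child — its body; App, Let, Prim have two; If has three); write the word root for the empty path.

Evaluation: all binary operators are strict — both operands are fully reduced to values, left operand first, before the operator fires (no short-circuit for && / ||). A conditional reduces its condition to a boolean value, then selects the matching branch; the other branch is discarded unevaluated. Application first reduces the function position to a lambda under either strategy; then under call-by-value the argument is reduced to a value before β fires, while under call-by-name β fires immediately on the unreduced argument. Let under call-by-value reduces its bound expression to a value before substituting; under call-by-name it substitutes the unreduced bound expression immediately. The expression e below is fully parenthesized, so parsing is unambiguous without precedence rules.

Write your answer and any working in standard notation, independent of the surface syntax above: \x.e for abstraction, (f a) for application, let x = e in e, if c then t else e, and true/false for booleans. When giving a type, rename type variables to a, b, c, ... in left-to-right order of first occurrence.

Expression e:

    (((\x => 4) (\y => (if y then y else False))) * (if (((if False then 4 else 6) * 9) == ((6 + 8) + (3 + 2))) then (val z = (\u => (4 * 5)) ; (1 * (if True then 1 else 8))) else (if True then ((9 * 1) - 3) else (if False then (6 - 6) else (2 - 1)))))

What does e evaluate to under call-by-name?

Answer: 24

Derivation:
step 0: (((\x.4) (\y.(if y then y else false))) * (if (((if false then 4 else 6) * 9) == ((6 + 8) + (3 + 2))) then (let z = (\u.(4 * 5)) in (1 * (if true then 1 else 8))) else (if true then ((9 * 1) - 3) else (if false then (6 - 6) else (2 - 1)))))
step 1: [beta@0] (4 * (if (((if false then 4 else 6) * 9) == ((6 + 8) + (3 + 2))) then (let z = (\u.(4 * 5)) in (1 * (if true then 1 else 8))) else (if true then ((9 * 1) - 3) else (if false then (6 - 6) else (2 - 1)))))
step 2: [if@1.0.0.0] (4 * (if ((6 * 9) == ((6 + 8) + (3 + 2))) then (let z = (\u.(4 * 5)) in (1 * (if true then 1 else 8))) else (if true then ((9 * 1) - 3) else (if false then (6 - 6) else (2 - 1)))))
step 3: [delta@1.0.0] (4 * (if (54 == ((6 + 8) + (3 + 2))) then (let z = (\u.(4 * 5)) in (1 * (if true then 1 else 8))) else (if true then ((9 * 1) - 3) else (if false then (6 - 6) else (2 - 1)))))
step 4: [delta@1.0.1.0] (4 * (if (54 == (14 + (3 + 2))) then (let z = (\u.(4 * 5)) in (1 * (if true then 1 else 8))) else (if true then ((9 * 1) - 3) else (if false then (6 - 6) else (2 - 1)))))
step 5: [delta@1.0.1.1] (4 * (if (54 == (14 + 5)) then (let z = (\u.(4 * 5)) in (1 * (if true then 1 else 8))) else (if true then ((9 * 1) - 3) else (if false then (6 - 6) else (2 - 1)))))
step 6: [delta@1.0.1] (4 * (if (54 == 19) then (let z = (\u.(4 * 5)) in (1 * (if true then 1 else 8))) else (if true then ((9 * 1) - 3) else (if false then (6 - 6) else (2 - 1)))))
step 7: [delta@1.0] (4 * (if false then (let z = (\u.(4 * 5)) in (1 * (if true then 1 else 8))) else (if true then ((9 * 1) - 3) else (if false then (6 - 6) else (2 - 1)))))
step 8: [if@1] (4 * (if true then ((9 * 1) - 3) else (if false then (6 - 6) else (2 - 1))))
step 9: [if@1] (4 * ((9 * 1) - 3))
step 10: [delta@1.0] (4 * (9 - 3))
step 11: [delta@1] (4 * 6)
step 12: [delta@root] 24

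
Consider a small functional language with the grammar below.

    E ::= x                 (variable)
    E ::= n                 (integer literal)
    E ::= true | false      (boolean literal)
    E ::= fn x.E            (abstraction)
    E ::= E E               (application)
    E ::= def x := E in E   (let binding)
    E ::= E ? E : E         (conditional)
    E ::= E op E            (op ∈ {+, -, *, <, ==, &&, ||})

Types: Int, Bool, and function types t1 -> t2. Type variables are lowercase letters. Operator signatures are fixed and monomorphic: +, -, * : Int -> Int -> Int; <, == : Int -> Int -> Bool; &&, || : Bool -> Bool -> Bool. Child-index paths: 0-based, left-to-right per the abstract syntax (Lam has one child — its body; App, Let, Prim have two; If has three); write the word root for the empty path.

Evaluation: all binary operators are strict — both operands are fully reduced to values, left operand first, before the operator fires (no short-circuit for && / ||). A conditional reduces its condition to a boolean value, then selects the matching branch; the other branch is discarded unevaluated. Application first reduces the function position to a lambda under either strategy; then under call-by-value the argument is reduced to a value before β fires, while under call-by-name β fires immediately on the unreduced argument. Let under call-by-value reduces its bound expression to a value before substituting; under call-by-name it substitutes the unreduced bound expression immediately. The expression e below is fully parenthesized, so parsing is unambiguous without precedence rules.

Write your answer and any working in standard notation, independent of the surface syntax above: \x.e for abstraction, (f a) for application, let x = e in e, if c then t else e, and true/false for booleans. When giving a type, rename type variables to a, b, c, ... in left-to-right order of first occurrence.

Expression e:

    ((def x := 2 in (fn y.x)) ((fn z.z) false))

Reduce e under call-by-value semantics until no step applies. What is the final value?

Answer: 2

Derivation:
step 0: ((let x = 2 in (\y.x)) ((\z.z) false))
step 1: [let@0] ((\y.2) ((\z.z) false))
step 2: [beta@1] ((\y.2) false)
step 3: [beta@root] 2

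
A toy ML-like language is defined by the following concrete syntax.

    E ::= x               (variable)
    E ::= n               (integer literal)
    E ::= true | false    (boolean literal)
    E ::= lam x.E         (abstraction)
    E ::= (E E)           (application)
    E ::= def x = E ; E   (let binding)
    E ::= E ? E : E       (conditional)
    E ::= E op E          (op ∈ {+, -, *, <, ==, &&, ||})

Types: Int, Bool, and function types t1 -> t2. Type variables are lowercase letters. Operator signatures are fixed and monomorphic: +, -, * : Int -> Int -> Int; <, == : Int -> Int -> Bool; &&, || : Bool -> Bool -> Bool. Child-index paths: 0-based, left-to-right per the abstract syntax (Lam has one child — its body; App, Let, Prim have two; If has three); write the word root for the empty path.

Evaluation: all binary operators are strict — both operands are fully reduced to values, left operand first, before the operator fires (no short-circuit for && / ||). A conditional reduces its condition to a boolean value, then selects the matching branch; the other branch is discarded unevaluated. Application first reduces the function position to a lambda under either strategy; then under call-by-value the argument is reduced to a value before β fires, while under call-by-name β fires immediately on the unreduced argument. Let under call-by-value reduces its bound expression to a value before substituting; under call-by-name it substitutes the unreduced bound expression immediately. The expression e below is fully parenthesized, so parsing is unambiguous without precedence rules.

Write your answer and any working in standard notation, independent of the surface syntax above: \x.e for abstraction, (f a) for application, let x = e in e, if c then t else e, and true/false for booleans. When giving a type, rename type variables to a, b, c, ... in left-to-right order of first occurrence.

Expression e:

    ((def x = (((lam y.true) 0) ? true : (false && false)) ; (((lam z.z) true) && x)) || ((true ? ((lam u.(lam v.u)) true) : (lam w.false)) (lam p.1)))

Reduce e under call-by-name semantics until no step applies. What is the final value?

Derivation:
step 0: ((let x = (if ((\y.true) 0) then true else (false && false)) in (((\z.z) true) && x)) || ((if true then ((\u.(\v.u)) true) else (\w.false)) (\p.1)))
step 1: [let@0] ((((\z.z) true) && (if ((\y.true) 0) then true else (false && false))) || ((if true then ((\u.(\v.u)) true) else (\w.false)) (\p.1)))
step 2: [beta@0.0] ((true && (if ((\y.true) 0) then true else (false && false))) || ((if true then ((\u.(\v.u)) true) else (\w.false)) (\p.1)))
step 3: [beta@0.1.0] ((true && (if true then true else (false && false))) || ((if true then ((\u.(\v.u)) true) else (\w.false)) (\p.1)))
step 4: [if@0.1] ((true && true) || ((if true then ((\u.(\v.u)) true) else (\w.false)) (\p.1)))
step 5: [delta@0] (true || ((if true then ((\u.(\v.u)) true) else (\w.false)) (\p.1)))
step 6: [if@1.0] (true || (((\u.(\v.u)) true) (\p.1)))
step 7: [beta@1.0] (true || ((\v.true) (\p.1)))
step 8: [beta@1] (true || true)
step 9: [delta@root] true

Answer: true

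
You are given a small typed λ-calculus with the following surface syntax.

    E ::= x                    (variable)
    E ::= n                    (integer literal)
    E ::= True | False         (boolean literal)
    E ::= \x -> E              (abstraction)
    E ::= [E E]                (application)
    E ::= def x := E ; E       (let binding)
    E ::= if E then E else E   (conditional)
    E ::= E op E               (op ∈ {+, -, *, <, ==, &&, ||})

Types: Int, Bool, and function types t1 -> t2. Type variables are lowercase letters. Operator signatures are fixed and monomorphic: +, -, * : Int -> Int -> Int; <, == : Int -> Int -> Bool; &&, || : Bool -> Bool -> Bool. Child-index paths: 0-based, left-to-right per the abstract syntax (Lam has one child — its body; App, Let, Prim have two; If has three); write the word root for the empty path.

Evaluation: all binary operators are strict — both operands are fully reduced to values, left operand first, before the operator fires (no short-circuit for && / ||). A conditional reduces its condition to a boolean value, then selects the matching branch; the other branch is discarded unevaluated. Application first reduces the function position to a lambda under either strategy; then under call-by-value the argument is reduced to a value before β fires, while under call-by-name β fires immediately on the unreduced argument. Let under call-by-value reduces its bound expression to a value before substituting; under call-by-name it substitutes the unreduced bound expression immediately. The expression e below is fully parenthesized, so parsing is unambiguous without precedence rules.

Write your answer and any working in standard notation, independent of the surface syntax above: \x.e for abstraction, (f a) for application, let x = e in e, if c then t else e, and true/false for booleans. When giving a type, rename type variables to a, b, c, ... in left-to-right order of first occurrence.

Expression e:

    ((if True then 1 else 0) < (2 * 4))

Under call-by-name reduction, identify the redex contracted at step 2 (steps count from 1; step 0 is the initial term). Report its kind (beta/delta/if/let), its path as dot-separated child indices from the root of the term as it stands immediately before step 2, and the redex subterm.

Answer: delta at 1 : (2 * 4)

Derivation:
step 0: ((if true then 1 else 0) < (2 * 4))
step 1: [if@0] (1 < (2 * 4))
step 2: [delta@1] (1 < 8)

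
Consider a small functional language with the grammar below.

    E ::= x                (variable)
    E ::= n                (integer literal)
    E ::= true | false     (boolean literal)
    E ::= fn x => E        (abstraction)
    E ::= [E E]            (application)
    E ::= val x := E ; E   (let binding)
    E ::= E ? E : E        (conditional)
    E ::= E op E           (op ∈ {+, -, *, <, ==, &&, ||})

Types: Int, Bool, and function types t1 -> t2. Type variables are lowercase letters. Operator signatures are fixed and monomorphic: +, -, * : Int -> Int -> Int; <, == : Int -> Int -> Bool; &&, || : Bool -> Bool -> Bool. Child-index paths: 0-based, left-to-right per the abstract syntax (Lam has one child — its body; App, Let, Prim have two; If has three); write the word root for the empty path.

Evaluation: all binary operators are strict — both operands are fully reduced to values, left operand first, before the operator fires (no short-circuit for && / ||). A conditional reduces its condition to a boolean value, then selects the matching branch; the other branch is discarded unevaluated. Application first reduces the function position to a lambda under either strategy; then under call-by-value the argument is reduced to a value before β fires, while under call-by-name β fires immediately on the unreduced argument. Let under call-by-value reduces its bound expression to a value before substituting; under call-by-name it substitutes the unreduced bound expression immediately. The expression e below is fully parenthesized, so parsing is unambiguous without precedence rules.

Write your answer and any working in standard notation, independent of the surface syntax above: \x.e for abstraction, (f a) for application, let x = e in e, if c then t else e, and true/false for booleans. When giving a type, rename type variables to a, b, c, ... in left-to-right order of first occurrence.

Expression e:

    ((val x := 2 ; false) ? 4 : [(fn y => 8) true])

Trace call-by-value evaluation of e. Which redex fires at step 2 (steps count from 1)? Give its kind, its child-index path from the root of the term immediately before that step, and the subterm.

Derivation:
step 0: (if (let x = 2 in false) then 4 else ((\y.8) true))
step 1: [let@0] (if false then 4 else ((\y.8) true))
step 2: [if@root] ((\y.8) true)

Answer: if at root : (if false then 4 else ((\y.8) true))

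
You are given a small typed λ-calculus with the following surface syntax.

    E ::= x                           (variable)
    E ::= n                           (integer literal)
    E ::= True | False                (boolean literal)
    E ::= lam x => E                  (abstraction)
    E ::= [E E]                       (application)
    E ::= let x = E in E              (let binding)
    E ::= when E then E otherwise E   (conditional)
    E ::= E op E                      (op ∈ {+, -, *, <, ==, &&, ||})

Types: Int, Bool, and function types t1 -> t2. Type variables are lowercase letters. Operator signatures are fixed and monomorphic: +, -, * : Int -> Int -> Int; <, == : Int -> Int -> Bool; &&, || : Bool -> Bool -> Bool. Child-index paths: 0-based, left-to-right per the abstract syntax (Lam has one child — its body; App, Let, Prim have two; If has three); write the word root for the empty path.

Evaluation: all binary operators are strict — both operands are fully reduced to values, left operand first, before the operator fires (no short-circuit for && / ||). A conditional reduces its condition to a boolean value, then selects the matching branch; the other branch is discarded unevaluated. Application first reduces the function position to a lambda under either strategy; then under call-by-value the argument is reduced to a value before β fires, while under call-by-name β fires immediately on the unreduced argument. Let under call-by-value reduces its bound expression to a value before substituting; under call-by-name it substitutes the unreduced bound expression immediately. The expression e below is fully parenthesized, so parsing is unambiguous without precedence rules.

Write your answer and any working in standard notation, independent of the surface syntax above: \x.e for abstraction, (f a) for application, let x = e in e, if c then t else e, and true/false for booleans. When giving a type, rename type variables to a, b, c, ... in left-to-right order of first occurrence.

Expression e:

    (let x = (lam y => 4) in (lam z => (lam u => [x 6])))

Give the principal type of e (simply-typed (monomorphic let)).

Trace:
\y._ : a -> Int
let x : a -> Int
x : a -> Int
  unify a -> Int ~ Int -> d
  unify a ~ Int
  unify Int ~ d
_ _ : Int
\u._ : c -> Int
\z._ : b -> c -> Int

Answer: a -> b -> Int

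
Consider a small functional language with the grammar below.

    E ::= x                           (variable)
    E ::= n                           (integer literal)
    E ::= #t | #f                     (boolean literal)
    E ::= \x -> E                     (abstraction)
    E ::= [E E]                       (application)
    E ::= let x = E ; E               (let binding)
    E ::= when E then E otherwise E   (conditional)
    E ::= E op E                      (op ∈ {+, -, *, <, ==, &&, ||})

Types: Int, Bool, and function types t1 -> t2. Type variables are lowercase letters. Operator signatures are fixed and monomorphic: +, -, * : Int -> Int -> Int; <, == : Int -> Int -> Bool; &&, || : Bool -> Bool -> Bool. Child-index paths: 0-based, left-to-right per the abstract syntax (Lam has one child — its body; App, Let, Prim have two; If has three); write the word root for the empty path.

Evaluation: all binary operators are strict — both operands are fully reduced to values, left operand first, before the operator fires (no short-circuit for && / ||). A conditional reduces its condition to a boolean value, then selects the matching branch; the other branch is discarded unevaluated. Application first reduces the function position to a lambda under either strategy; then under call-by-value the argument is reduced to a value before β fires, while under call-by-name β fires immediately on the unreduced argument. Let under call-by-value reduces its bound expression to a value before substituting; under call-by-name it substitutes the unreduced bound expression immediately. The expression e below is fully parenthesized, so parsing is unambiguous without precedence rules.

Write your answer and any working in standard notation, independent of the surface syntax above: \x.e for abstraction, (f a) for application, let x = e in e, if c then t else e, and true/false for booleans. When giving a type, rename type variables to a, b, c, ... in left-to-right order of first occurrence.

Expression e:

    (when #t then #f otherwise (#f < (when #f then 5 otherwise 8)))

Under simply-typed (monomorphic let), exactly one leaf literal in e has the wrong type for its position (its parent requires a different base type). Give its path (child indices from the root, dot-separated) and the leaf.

Working:
  unify Bool ~ Bool
  unify Bool ~ Int
  FAIL: mismatch Bool ~ Int

Answer: 2.0 : false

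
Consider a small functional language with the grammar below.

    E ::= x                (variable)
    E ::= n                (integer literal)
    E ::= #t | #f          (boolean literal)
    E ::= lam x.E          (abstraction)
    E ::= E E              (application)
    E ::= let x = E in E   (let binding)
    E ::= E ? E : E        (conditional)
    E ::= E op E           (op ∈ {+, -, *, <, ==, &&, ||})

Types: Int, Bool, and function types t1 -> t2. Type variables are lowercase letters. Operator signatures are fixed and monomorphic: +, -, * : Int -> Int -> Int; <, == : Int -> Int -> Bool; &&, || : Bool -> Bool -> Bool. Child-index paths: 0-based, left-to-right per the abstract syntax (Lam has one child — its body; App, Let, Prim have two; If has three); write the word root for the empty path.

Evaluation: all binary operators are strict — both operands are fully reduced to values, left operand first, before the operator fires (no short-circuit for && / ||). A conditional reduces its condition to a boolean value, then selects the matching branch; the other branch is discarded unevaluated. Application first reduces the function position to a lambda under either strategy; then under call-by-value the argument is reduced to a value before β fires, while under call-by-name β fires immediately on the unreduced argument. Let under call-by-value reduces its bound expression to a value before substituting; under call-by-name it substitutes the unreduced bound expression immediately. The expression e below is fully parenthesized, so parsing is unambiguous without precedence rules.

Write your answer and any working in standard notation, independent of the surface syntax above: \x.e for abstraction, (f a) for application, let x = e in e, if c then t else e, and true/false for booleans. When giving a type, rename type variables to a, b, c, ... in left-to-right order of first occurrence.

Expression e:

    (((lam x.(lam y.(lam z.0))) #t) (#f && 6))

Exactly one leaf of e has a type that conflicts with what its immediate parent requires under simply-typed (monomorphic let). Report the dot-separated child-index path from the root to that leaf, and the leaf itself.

Derivation:
\z._ : c -> Int
\y._ : b -> c -> Int
\x._ : a -> b -> c -> Int
  unify a -> b -> c -> Int ~ Bool -> d
  unify a ~ Bool
  unify b -> c -> Int ~ d
_ _ : b -> c -> Int
  unify Bool ~ Bool
  unify Int ~ Bool
  FAIL: mismatch Int ~ Bool

Answer: 1.1 : 6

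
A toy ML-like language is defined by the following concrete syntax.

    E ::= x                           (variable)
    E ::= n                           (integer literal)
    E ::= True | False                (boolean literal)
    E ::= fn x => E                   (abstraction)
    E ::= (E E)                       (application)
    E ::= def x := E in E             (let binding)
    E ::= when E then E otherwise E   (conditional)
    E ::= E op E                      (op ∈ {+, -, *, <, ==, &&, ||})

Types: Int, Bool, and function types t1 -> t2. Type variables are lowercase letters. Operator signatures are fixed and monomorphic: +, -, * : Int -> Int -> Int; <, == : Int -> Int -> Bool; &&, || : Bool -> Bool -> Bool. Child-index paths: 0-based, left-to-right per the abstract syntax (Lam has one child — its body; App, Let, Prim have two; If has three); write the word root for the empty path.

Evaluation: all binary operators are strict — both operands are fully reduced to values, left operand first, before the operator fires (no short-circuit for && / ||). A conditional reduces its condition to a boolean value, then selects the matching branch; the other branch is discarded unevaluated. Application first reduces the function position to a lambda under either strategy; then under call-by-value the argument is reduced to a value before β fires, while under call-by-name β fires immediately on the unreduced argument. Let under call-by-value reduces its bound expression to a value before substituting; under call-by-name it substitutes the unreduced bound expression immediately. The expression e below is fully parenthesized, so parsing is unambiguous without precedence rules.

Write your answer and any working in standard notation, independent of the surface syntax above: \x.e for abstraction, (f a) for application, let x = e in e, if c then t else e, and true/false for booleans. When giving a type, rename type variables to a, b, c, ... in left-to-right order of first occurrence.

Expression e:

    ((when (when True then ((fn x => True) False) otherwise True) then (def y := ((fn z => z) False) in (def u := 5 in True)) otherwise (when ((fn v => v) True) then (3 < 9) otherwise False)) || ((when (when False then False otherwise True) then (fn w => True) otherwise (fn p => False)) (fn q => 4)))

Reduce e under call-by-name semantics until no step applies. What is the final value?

Trace:
step 0: ((if (if true then ((\x.true) false) else true) then (let y = ((\z.z) false) in (let u = 5 in true)) else (if ((\v.v) true) then (3 < 9) else false)) || ((if (if false then false else true) then (\w.true) else (\p.false)) (\q.4)))
step 1: [if@0.0] ((if ((\x.true) false) then (let y = ((\z.z) false) in (let u = 5 in true)) else (if ((\v.v) true) then (3 < 9) else false)) || ((if (if false then false else true) then (\w.true) else (\p.false)) (\q.4)))
step 2: [beta@0.0] ((if true then (let y = ((\z.z) false) in (let u = 5 in true)) else (if ((\v.v) true) then (3 < 9) else false)) || ((if (if false then false else true) then (\w.true) else (\p.false)) (\q.4)))
step 3: [if@0] ((let y = ((\z.z) false) in (let u = 5 in true)) || ((if (if false then false else true) then (\w.true) else (\p.false)) (\q.4)))
step 4: [let@0] ((let u = 5 in true) || ((if (if false then false else true) then (\w.true) else (\p.false)) (\q.4)))
step 5: [let@0] (true || ((if (if false then false else true) then (\w.true) else (\p.false)) (\q.4)))
step 6: [if@1.0.0] (true || ((if true then (\w.true) else (\p.false)) (\q.4)))
step 7: [if@1.0] (true || ((\w.true) (\q.4)))
step 8: [beta@1] (true || true)
step 9: [delta@root] true

Answer: true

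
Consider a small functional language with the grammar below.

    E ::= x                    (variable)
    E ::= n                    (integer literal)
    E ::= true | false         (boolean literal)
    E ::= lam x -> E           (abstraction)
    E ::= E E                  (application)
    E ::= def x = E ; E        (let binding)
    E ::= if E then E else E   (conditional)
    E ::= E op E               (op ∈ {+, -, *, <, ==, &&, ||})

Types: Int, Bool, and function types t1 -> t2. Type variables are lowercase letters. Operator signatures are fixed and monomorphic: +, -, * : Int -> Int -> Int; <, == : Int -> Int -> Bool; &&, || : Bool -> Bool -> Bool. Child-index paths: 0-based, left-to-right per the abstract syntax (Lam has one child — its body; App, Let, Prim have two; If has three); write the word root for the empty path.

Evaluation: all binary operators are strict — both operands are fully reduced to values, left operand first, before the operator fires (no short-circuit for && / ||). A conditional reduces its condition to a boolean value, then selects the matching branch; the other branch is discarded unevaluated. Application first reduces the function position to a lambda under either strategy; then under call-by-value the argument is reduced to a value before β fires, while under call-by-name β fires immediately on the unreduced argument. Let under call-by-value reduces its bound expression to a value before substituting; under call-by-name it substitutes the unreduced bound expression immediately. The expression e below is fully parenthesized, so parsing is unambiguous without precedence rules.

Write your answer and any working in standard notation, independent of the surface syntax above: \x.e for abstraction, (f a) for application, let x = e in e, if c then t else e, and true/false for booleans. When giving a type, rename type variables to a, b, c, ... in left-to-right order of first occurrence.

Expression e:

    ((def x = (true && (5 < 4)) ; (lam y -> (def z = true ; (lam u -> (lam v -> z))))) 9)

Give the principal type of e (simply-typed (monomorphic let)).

Answer: a -> b -> Bool

Trace:
  unify Bool ~ Bool
  unify Int ~ Int
  unify Int ~ Int
  unify Bool ~ Bool
let x : Bool
let z : Bool
z : Bool
\v._ : c -> Bool
\u._ : b -> c -> Bool
\y._ : a -> b -> c -> Bool
  unify a -> b -> c -> Bool ~ Int -> d
  unify a ~ Int
  unify b -> c -> Bool ~ d
_ _ : b -> c -> Bool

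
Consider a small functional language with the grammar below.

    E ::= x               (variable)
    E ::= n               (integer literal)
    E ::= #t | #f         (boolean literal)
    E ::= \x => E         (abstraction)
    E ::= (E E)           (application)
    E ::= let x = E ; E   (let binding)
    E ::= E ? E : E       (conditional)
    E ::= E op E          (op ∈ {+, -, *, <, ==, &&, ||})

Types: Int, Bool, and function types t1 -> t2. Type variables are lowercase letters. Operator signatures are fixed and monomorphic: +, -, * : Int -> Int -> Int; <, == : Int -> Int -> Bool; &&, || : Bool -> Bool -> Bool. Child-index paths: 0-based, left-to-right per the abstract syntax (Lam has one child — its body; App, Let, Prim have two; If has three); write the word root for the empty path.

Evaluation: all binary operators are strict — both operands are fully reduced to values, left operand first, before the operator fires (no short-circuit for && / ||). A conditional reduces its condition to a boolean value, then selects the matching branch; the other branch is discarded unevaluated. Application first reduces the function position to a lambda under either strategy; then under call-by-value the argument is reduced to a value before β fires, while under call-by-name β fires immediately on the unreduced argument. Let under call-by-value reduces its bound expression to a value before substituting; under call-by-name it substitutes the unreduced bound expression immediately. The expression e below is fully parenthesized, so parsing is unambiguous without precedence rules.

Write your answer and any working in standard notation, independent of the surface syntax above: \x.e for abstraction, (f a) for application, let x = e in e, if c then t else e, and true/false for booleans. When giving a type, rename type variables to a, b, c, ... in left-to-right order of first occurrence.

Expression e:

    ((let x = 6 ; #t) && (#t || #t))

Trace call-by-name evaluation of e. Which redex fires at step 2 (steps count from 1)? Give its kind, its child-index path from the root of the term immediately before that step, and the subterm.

Trace:
step 0: ((let x = 6 in true) && (true || true))
step 1: [let@0] (true && (true || true))
step 2: [delta@1] (true && true)

Answer: delta at 1 : (true || true)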